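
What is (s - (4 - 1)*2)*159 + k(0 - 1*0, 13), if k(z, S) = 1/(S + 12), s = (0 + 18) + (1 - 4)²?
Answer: 83476/25 ≈ 3339.0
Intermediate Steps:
s = 27 (s = 18 + (-3)² = 18 + 9 = 27)
k(z, S) = 1/(12 + S)
(s - (4 - 1)*2)*159 + k(0 - 1*0, 13) = (27 - (4 - 1)*2)*159 + 1/(12 + 13) = (27 - 3*2)*159 + 1/25 = (27 - 1*6)*159 + 1/25 = (27 - 6)*159 + 1/25 = 21*159 + 1/25 = 3339 + 1/25 = 83476/25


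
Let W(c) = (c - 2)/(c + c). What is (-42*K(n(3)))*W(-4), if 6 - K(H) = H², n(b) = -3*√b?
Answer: 1323/2 ≈ 661.50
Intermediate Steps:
W(c) = (-2 + c)/(2*c) (W(c) = (-2 + c)/((2*c)) = (-2 + c)*(1/(2*c)) = (-2 + c)/(2*c))
K(H) = 6 - H²
(-42*K(n(3)))*W(-4) = (-42*(6 - (-3*√3)²))*((½)*(-2 - 4)/(-4)) = (-42*(6 - 1*27))*((½)*(-¼)*(-6)) = -42*(6 - 27)*(¾) = -42*(-21)*(¾) = 882*(¾) = 1323/2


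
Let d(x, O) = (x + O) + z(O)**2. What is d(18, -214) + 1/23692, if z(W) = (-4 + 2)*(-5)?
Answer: -2274431/23692 ≈ -96.000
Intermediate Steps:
z(W) = 10 (z(W) = -2*(-5) = 10)
d(x, O) = 100 + O + x (d(x, O) = (x + O) + 10**2 = (O + x) + 100 = 100 + O + x)
d(18, -214) + 1/23692 = (100 - 214 + 18) + 1/23692 = -96 + 1/23692 = -2274431/23692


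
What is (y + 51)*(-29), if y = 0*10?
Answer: -1479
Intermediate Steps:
y = 0
(y + 51)*(-29) = (0 + 51)*(-29) = 51*(-29) = -1479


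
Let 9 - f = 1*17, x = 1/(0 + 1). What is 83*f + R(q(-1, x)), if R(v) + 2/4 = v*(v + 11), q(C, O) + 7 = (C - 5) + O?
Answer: -1305/2 ≈ -652.50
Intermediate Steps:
x = 1 (x = 1/1 = 1)
q(C, O) = -12 + C + O (q(C, O) = -7 + ((C - 5) + O) = -7 + ((-5 + C) + O) = -7 + (-5 + C + O) = -12 + C + O)
R(v) = -½ + v*(11 + v) (R(v) = -½ + v*(v + 11) = -½ + v*(11 + v))
f = -8 (f = 9 - 17 = -8)
83*f + R(q(-1, x)) = 83*(-8) + (-½ + (-12 - 1 + 1)² + 11*(-12 - 1 + 1)) = -664 + (-½ + (-12)² + 11*(-12)) = -664 + (-½ + 144 - 132) = -664 + 23/2 = -1305/2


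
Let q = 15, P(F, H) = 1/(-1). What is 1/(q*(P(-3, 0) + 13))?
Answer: 1/180 ≈ 0.0055556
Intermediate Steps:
P(F, H) = -1
1/(q*(P(-3, 0) + 13)) = 1/(15*(-1 + 13)) = 1/(15*12) = 1/180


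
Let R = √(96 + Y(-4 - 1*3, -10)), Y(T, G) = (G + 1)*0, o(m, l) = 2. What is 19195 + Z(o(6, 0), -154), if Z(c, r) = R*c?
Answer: 19195 + 8*√6 ≈ 19215.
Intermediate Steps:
Y(T, G) = 0 (Y(T, G) = (1 + G)*0 = 0)
R = 4*√6 (R = √(96 + 0) = √96 = 4*√6 ≈ 9.7980)
Z(c, r) = 4*c*√6 (Z(c, r) = (4*√6)*c = 4*c*√6)
19195 + Z(o(6, 0), -154) = 19195 + 4*2*√6 = 19195 + 8*√6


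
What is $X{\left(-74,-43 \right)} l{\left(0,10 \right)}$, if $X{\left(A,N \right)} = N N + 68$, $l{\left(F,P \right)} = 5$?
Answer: $9585$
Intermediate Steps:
$X{\left(A,N \right)} = 68 + N^{2}$ ($X{\left(A,N \right)} = N^{2} + 68 = 68 + N^{2}$)
$X{\left(-74,-43 \right)} l{\left(0,10 \right)} = \left(68 + \left(-43\right)^{2}\right) 5 = \left(68 + 1849\right) 5 = 1917 \cdot 5 = 9585$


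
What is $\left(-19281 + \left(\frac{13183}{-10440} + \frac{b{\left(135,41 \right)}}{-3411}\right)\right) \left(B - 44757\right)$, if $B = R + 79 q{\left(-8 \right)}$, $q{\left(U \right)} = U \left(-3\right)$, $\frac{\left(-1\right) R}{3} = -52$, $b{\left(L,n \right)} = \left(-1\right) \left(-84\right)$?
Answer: $\frac{72404318805793}{87928} \approx 8.2345 \cdot 10^{8}$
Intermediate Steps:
$b{\left(L,n \right)} = 84$
$R = 156$ ($R = \left(-3\right) \left(-52\right) = 156$)
$q{\left(U \right)} = - 3 U$
$B = 2052$ ($B = 156 + 79 \left(\left(-3\right) \left(-8\right)\right) = 156 + 79 \cdot 24 = 156 + 1896 = 2052$)
$\left(-19281 + \left(\frac{13183}{-10440} + \frac{b{\left(135,41 \right)}}{-3411}\right)\right) \left(B - 44757\right) = \left(-19281 + \left(\frac{13183}{-10440} + \frac{84}{-3411}\right)\right) \left(2052 - 44757\right) = \left(-19281 + \left(13183 \left(- \frac{1}{10440}\right) + 84 \left(- \frac{1}{3411}\right)\right)\right) \left(-42705\right) = \left(-19281 - \frac{5093797}{3956760}\right) \left(-42705\right) = \left(- \frac{76295383357}{3956760}\right) \left(-42705\right) = \frac{72404318805793}{87928}$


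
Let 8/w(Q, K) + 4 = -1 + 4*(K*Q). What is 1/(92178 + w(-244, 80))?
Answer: 78085/7197719122 ≈ 1.0849e-5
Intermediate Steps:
w(Q, K) = 8/(-5 + 4*K*Q) (w(Q, K) = 8/(-4 + (-1 + 4*(K*Q))) = 8/(-4 + (-1 + 4*K*Q)) = 8/(-5 + 4*K*Q))
1/(92178 + w(-244, 80)) = 1/(92178 + 8/(-5 + 4*80*(-244))) = 1/(92178 + 8/(-5 - 78080)) = 1/(92178 + 8/(-78085)) = 1/(92178 + 8*(-1/78085)) = 1/(92178 - 8/78085) = 1/(7197719122/78085) = 78085/7197719122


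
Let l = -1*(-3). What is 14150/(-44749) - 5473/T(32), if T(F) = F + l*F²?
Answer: -288832877/138900896 ≈ -2.0794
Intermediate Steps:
l = 3
T(F) = F + 3*F²
14150/(-44749) - 5473/T(32) = 14150/(-44749) - 5473*1/(32*(1 + 3*32)) = 14150*(-1/44749) - 5473*1/(32*(1 + 96)) = -14150/44749 - 5473/(32*97) = -14150/44749 - 5473/3104 = -288832877/138900896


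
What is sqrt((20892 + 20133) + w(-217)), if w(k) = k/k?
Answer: sqrt(41026) ≈ 202.55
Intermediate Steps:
w(k) = 1
sqrt((20892 + 20133) + w(-217)) = sqrt((20892 + 20133) + 1) = sqrt(41025 + 1) = sqrt(41026)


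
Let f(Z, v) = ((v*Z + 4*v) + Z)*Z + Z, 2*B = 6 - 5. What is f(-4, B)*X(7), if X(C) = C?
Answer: 84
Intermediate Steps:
B = 1/2 (B = (6 - 5)/2 = (1/2)*1 = 1/2 ≈ 0.50000)
f(Z, v) = Z + Z*(Z + 4*v + Z*v) (f(Z, v) = ((Z*v + 4*v) + Z)*Z + Z = ((4*v + Z*v) + Z)*Z + Z = (Z + 4*v + Z*v)*Z + Z = Z*(Z + 4*v + Z*v) + Z = Z + Z*(Z + 4*v + Z*v))
f(-4, B)*X(7) = -4*(1 - 4 + 4*(1/2) - 4*1/2)*7 = -4*(1 - 4 + 2 - 2)*7 = -4*(-3)*7 = 12*7 = 84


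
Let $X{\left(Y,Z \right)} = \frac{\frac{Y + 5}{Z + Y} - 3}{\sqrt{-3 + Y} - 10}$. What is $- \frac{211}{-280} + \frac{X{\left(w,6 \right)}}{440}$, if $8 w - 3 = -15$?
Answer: $\frac{4368601}{5793480} + \frac{i \sqrt{2}}{13794} \approx 0.75406 + 0.00010252 i$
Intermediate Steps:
$w = - \frac{3}{2}$ ($w = \frac{3}{8} + \frac{1}{8} \left(-15\right) = \frac{3}{8} - \frac{15}{8} = - \frac{3}{2} \approx -1.5$)
$X{\left(Y,Z \right)} = \frac{-3 + \frac{5 + Y}{Y + Z}}{-10 + \sqrt{-3 + Y}}$ ($X{\left(Y,Z \right)} = \frac{\frac{5 + Y}{Y + Z} - 3}{-10 + \sqrt{-3 + Y}} = \frac{-3 + \frac{5 + Y}{Y + Z}}{-10 + \sqrt{-3 + Y}}$)
$- \frac{211}{-280} + \frac{X{\left(w,6 \right)}}{440} = - \frac{211}{-280} + \frac{\frac{1}{\left(-10\right) \left(- \frac{3}{2}\right) - 60 - \frac{3 \sqrt{-3 - \frac{3}{2}}}{2} + 6 \sqrt{-3 - \frac{3}{2}}} \left(5 - 18 - -3\right)}{440} = \left(-211\right) \left(- \frac{1}{280}\right) + \frac{5 - 18 + 3}{15 - 60 - \frac{3 \sqrt{- \frac{9}{2}}}{2} + 6 \sqrt{- \frac{9}{2}}} \cdot \frac{1}{440} = \frac{211}{280} + \frac{1}{15 - 60 - \frac{3 \frac{3 i \sqrt{2}}{2}}{2} + 6 \frac{3 i \sqrt{2}}{2}} \left(-10\right) \frac{1}{440} = \frac{211}{280} + \frac{1}{15 - 60 - \frac{9 i \sqrt{2}}{4} + 9 i \sqrt{2}} \left(-10\right) \frac{1}{440} = \frac{211}{280} + \frac{1}{-45 + \frac{27 i \sqrt{2}}{4}} \left(-10\right) \frac{1}{440} = \frac{211}{280} + - \frac{10}{-45 + \frac{27 i \sqrt{2}}{4}} \cdot \frac{1}{440} = \frac{211}{280} - \frac{1}{44 \left(-45 + \frac{27 i \sqrt{2}}{4}\right)}$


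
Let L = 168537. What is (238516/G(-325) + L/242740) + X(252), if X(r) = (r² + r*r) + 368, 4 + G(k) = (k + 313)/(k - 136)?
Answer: 16350265207/242740 ≈ 67357.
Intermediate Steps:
G(k) = -4 + (313 + k)/(-136 + k) (G(k) = -4 + (k + 313)/(k - 136) = -4 + (313 + k)/(-136 + k))
X(r) = 368 + 2*r² (X(r) = (r² + r²) + 368 = 2*r² + 368 = 368 + 2*r²)
(238516/G(-325) + L/242740) + X(252) = (238516/(((857 - 3*(-325))/(-136 - 325))) + 168537/242740) + (368 + 2*252²) = (238516/(((857 + 975)/(-461))) + 168537*(1/242740)) + (368 + 2*63504) = (238516/((-1/461*1832)) + 168537/242740) + (368 + 127008) = (238516/(-1832/461) + 168537/242740) + 127376 = (238516*(-461/1832) + 168537/242740) + 127376 = (-27488969/458 + 168537/242740) + 127376 = -14568985033/242740 + 127376 = 16350265207/242740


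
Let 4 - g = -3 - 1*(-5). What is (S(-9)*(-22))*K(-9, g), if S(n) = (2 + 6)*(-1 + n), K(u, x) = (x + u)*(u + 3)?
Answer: 73920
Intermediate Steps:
g = 2 (g = 4 - (-3 - 1*(-5)) = 4 - (-3 + 5) = 4 - 1*2 = 4 - 2 = 2)
K(u, x) = (3 + u)*(u + x) (K(u, x) = (u + x)*(3 + u) = (3 + u)*(u + x))
S(n) = -8 + 8*n (S(n) = 8*(-1 + n) = -8 + 8*n)
(S(-9)*(-22))*K(-9, g) = ((-8 + 8*(-9))*(-22))*((-9)**2 + 3*(-9) + 3*2 - 9*2) = ((-8 - 72)*(-22))*(81 - 27 + 6 - 18) = -80*(-22)*42 = 1760*42 = 73920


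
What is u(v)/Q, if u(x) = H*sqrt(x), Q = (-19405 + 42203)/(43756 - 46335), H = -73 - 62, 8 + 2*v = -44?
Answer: 348165*I*sqrt(26)/22798 ≈ 77.871*I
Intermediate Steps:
v = -26 (v = -4 + (1/2)*(-44) = -4 - 22 = -26)
H = -135
Q = -22798/2579 (Q = 22798/(-2579) = 22798*(-1/2579) = -22798/2579 ≈ -8.8399)
u(x) = -135*sqrt(x)
u(v)/Q = (-135*I*sqrt(26))/(-22798/2579) = -135*I*sqrt(26)*(-2579/22798) = 348165*I*sqrt(26)/22798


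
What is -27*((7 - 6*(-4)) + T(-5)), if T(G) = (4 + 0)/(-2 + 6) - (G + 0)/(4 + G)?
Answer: -729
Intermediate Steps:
T(G) = 1 - G/(4 + G) (T(G) = 4/4 - G/(4 + G) = 4*(¼) - G/(4 + G) = 1 - G/(4 + G))
-27*((7 - 6*(-4)) + T(-5)) = -27*((7 - 6*(-4)) + 4/(4 - 5)) = -27*((7 + 24) + 4/(-1)) = -27*(31 + 4*(-1)) = -27*(31 - 4) = -27*27 = -729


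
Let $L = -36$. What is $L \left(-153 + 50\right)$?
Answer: $3708$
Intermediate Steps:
$L \left(-153 + 50\right) = - 36 \left(-153 + 50\right) = \left(-36\right) \left(-103\right) = 3708$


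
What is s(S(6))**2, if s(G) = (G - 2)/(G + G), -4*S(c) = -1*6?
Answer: 1/36 ≈ 0.027778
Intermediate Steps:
S(c) = 3/2 (S(c) = -(-1)*6/4 = -1/4*(-6) = 3/2)
s(G) = (-2 + G)/(2*G) (s(G) = (-2 + G)/((2*G)) = (-2 + G)*(1/(2*G)) = (-2 + G)/(2*G))
s(S(6))**2 = ((-2 + 3/2)/(2*(3/2)))**2 = ((1/2)*(2/3)*(-1/2))**2 = (-1/6)**2 = 1/36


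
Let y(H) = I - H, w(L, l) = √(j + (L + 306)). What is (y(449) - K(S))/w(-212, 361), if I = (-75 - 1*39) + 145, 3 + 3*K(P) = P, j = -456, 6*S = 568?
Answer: 4037*I*√362/3258 ≈ 23.576*I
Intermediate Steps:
S = 284/3 (S = (⅙)*568 = 284/3 ≈ 94.667)
K(P) = -1 + P/3
I = 31 (I = (-75 - 39) + 145 = -114 + 145 = 31)
w(L, l) = √(-150 + L) (w(L, l) = √(-456 + (L + 306)) = √(-456 + (306 + L)) = √(-150 + L))
y(H) = 31 - H
(y(449) - K(S))/w(-212, 361) = ((31 - 1*449) - (-1 + (⅓)*(284/3)))/(√(-150 - 212)) = ((31 - 449) - (-1 + 284/9))/(√(-362)) = (-418 - 1*275/9)/((I*√362)) = (-418 - 275/9)*(-I*√362/362) = -(-4037)*I*√362/3258 = 4037*I*√362/3258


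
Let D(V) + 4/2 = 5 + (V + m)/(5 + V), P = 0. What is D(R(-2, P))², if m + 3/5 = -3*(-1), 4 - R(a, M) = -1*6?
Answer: 82369/5625 ≈ 14.643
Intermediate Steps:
R(a, M) = 10 (R(a, M) = 4 - (-1)*6 = 4 - 1*(-6) = 4 + 6 = 10)
m = 12/5 (m = -⅗ - 3*(-1) = -⅗ + 3 = 12/5 ≈ 2.4000)
D(V) = 3 + (12/5 + V)/(5 + V) (D(V) = -2 + (5 + (V + 12/5)/(5 + V)) = -2 + (5 + (12/5 + V)/(5 + V)) = 3 + (12/5 + V)/(5 + V))
D(R(-2, P))² = ((87 + 20*10)/(5*(5 + 10)))² = ((⅕)*(87 + 200)/15)² = ((⅕)*(1/15)*287)² = (287/75)² = 82369/5625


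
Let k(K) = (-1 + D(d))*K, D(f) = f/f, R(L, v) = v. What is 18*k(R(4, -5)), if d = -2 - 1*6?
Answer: 0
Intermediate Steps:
d = -8 (d = -2 - 6 = -8)
D(f) = 1
k(K) = 0 (k(K) = (-1 + 1)*K = 0*K = 0)
18*k(R(4, -5)) = 18*0 = 0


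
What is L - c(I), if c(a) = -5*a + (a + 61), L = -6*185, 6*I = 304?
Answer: -2905/3 ≈ -968.33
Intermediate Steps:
I = 152/3 (I = (⅙)*304 = 152/3 ≈ 50.667)
L = -1110
c(a) = 61 - 4*a (c(a) = -5*a + (61 + a) = 61 - 4*a)
L - c(I) = -1110 - (61 - 4*152/3) = -1110 - (61 - 608/3) = -1110 - 1*(-425/3) = -1110 + 425/3 = -2905/3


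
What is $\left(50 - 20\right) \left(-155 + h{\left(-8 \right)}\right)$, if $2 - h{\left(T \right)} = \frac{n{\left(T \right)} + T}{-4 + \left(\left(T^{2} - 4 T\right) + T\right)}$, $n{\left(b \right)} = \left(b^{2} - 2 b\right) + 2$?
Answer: $- \frac{32315}{7} \approx -4616.4$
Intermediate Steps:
$n{\left(b \right)} = 2 + b^{2} - 2 b$
$h{\left(T \right)} = 2 - \frac{2 + T^{2} - T}{-4 + T^{2} - 3 T}$ ($h{\left(T \right)} = 2 - \frac{\left(2 + T^{2} - 2 T\right) + T}{-4 + \left(\left(T^{2} - 4 T\right) + T\right)} = 2 - \frac{2 + T^{2} - T}{-4 + \left(T^{2} - 3 T\right)} = 2 - \frac{2 + T^{2} - T}{-4 + T^{2} - 3 T}$)
$\left(50 - 20\right) \left(-155 + h{\left(-8 \right)}\right) = \left(50 - 20\right) \left(-155 + \frac{10 - \left(-8\right)^{2} + 5 \left(-8\right)}{4 - \left(-8\right)^{2} + 3 \left(-8\right)}\right) = \left(50 - 20\right) \left(-155 + \frac{10 - 64 - 40}{4 - 64 - 24}\right) = 30 \left(-155 + \frac{10 - 64 - 40}{4 - 64 - 24}\right) = 30 \left(-155 + \frac{1}{-84} \left(-94\right)\right) = 30 \left(-155 - - \frac{47}{42}\right) = 30 \left(-155 + \frac{47}{42}\right) = 30 \left(- \frac{6463}{42}\right) = - \frac{32315}{7}$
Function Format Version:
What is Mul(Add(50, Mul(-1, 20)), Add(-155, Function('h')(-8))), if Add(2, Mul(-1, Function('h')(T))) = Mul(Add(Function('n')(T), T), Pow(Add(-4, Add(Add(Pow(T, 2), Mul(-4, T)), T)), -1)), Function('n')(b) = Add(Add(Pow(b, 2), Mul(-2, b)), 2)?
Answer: Rational(-32315, 7) ≈ -4616.4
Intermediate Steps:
Function('n')(b) = Add(2, Pow(b, 2), Mul(-2, b))
Function('h')(T) = Add(2, Mul(-1, Pow(Add(-4, Pow(T, 2), Mul(-3, T)), -1), Add(2, Pow(T, 2), Mul(-1, T)))) (Function('h')(T) = Add(2, Mul(-1, Mul(Add(Add(2, Pow(T, 2), Mul(-2, T)), T), Pow(Add(-4, Add(Add(Pow(T, 2), Mul(-4, T)), T)), -1)))) = Add(2, Mul(-1, Mul(Add(2, Pow(T, 2), Mul(-1, T)), Pow(Add(-4, Add(Pow(T, 2), Mul(-3, T))), -1)))) = Add(2, Mul(-1, Mul(Add(2, Pow(T, 2), Mul(-1, T)), Pow(Add(-4, Pow(T, 2), Mul(-3, T)), -1)))) = Add(2, Mul(-1, Mul(Pow(Add(-4, Pow(T, 2), Mul(-3, T)), -1), Add(2, Pow(T, 2), Mul(-1, T))))) = Add(2, Mul(-1, Pow(Add(-4, Pow(T, 2), Mul(-3, T)), -1), Add(2, Pow(T, 2), Mul(-1, T)))))
Mul(Add(50, Mul(-1, 20)), Add(-155, Function('h')(-8))) = Mul(Add(50, Mul(-1, 20)), Add(-155, Mul(Pow(Add(4, Mul(-1, Pow(-8, 2)), Mul(3, -8)), -1), Add(10, Mul(-1, Pow(-8, 2)), Mul(5, -8))))) = Mul(Add(50, -20), Add(-155, Mul(Pow(Add(4, Mul(-1, 64), -24), -1), Add(10, Mul(-1, 64), -40)))) = Mul(30, Add(-155, Mul(Pow(Add(4, -64, -24), -1), Add(10, -64, -40)))) = Mul(30, Add(-155, Mul(Pow(-84, -1), -94))) = Mul(30, Add(-155, Mul(Rational(-1, 84), -94))) = Mul(30, Add(-155, Rational(47, 42))) = Mul(30, Rational(-6463, 42)) = Rational(-32315, 7)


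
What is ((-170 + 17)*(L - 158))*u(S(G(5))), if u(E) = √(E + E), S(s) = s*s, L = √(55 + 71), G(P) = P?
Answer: -4590*√7 + 120870*√2 ≈ 1.5879e+5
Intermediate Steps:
L = 3*√14 (L = √126 = 3*√14 ≈ 11.225)
S(s) = s²
u(E) = √2*√E (u(E) = √(2*E) = √2*√E)
((-170 + 17)*(L - 158))*u(S(G(5))) = ((-170 + 17)*(3*√14 - 158))*(√2*√(5²)) = (-153*(-158 + 3*√14))*(√2*√25) = (24174 - 459*√14)*(√2*5) = (24174 - 459*√14)*(5*√2) = 5*√2*(24174 - 459*√14)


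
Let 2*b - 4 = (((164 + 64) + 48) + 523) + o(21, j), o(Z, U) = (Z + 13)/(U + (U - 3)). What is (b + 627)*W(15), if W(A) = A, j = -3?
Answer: 92395/6 ≈ 15399.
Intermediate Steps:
o(Z, U) = (13 + Z)/(-3 + 2*U) (o(Z, U) = (13 + Z)/(U + (-3 + U)) = (13 + Z)/(-3 + 2*U))
b = 7193/18 (b = 2 + ((((164 + 64) + 48) + 523) + (13 + 21)/(-3 + 2*(-3)))/2 = 2 + (((228 + 48) + 523) + 34/(-3 - 6))/2 = 2 + ((276 + 523) + 34/(-9))/2 = 2 + (799 - ⅑*34)/2 = 2 + (799 - 34/9)/2 = 2 + (½)*(7157/9) = 2 + 7157/18 = 7193/18 ≈ 399.61)
(b + 627)*W(15) = (7193/18 + 627)*15 = (18479/18)*15 = 92395/6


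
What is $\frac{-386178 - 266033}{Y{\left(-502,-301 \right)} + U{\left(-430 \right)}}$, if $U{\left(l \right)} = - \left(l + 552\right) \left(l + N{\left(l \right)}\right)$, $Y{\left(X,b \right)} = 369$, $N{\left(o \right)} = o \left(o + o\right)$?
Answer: $\frac{652211}{45062771} \approx 0.014473$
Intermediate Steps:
$N{\left(o \right)} = 2 o^{2}$ ($N{\left(o \right)} = o 2 o = 2 o^{2}$)
$U{\left(l \right)} = - \left(552 + l\right) \left(l + 2 l^{2}\right)$ ($U{\left(l \right)} = - \left(l + 552\right) \left(l + 2 l^{2}\right) = - \left(552 + l\right) \left(l + 2 l^{2}\right)$)
$\frac{-386178 - 266033}{Y{\left(-502,-301 \right)} + U{\left(-430 \right)}} = \frac{-386178 - 266033}{369 - 430 \left(-552 - -475150 - 2 \left(-430\right)^{2}\right)} = - \frac{652211}{369 - 430 \left(-552 + 475150 - 369800\right)} = - \frac{652211}{369 - 45063140} = - \frac{652211}{-45062771} = \left(-652211\right) \left(- \frac{1}{45062771}\right) = \frac{652211}{45062771}$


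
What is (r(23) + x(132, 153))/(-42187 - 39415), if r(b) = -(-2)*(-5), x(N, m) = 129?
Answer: -119/81602 ≈ -0.0014583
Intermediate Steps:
r(b) = -10 (r(b) = -2*5 = -10)
(r(23) + x(132, 153))/(-42187 - 39415) = (-10 + 129)/(-42187 - 39415) = 119/(-81602) = 119*(-1/81602) = -119/81602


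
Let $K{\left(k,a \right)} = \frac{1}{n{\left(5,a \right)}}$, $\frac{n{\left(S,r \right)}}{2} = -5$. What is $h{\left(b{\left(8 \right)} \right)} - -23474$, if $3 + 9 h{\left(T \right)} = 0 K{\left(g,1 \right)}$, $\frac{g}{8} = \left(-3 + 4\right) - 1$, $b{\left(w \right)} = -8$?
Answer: $\frac{70421}{3} \approx 23474.0$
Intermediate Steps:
$n{\left(S,r \right)} = -10$ ($n{\left(S,r \right)} = 2 \left(-5\right) = -10$)
$g = 0$ ($g = 8 \left(\left(-3 + 4\right) - 1\right) = 8 \left(1 - 1\right) = 8 \cdot 0 = 0$)
$K{\left(k,a \right)} = - \frac{1}{10}$ ($K{\left(k,a \right)} = \frac{1}{-10} = - \frac{1}{10}$)
$h{\left(T \right)} = - \frac{1}{3}$ ($h{\left(T \right)} = - \frac{1}{3} + \frac{0 \left(- \frac{1}{10}\right)}{9} = - \frac{1}{3} + \frac{1}{9} \cdot 0 = - \frac{1}{3} + 0 = - \frac{1}{3}$)
$h{\left(b{\left(8 \right)} \right)} - -23474 = - \frac{1}{3} - -23474 = - \frac{1}{3} + 23474 = \frac{70421}{3}$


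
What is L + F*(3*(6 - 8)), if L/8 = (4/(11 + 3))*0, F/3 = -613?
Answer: 11034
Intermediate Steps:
F = -1839 (F = 3*(-613) = -1839)
L = 0 (L = 8*((4/(11 + 3))*0) = 8*((4/14)*0) = 8*(((1/14)*4)*0) = 8*((2/7)*0) = 8*0 = 0)
L + F*(3*(6 - 8)) = 0 - 5517*(6 - 8) = 0 - 5517*(-2) = 0 - 1839*(-6) = 0 + 11034 = 11034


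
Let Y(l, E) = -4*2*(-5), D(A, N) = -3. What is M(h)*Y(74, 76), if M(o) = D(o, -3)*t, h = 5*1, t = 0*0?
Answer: 0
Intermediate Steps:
Y(l, E) = 40 (Y(l, E) = -8*(-5) = 40)
t = 0
h = 5
M(o) = 0 (M(o) = -3*0 = 0)
M(h)*Y(74, 76) = 0*40 = 0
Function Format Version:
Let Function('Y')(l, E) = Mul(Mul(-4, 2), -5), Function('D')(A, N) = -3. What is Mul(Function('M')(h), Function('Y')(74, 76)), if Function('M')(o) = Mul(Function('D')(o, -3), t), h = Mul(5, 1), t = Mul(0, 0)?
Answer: 0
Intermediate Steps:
Function('Y')(l, E) = 40 (Function('Y')(l, E) = Mul(-8, -5) = 40)
t = 0
h = 5
Function('M')(o) = 0 (Function('M')(o) = Mul(-3, 0) = 0)
Mul(Function('M')(h), Function('Y')(74, 76)) = Mul(0, 40) = 0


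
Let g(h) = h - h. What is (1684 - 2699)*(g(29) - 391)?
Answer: 396865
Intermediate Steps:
g(h) = 0
(1684 - 2699)*(g(29) - 391) = (1684 - 2699)*(0 - 391) = -1015*(-391) = 396865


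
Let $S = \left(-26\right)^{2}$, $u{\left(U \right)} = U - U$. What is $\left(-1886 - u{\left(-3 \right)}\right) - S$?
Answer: $-2562$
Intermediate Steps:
$u{\left(U \right)} = 0$
$S = 676$
$\left(-1886 - u{\left(-3 \right)}\right) - S = \left(-1886 - 0\right) - 676 = \left(-1886 + 0\right) - 676 = -1886 - 676 = -2562$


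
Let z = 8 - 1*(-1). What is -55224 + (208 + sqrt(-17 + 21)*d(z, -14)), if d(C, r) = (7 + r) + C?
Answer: -55012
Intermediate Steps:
z = 9 (z = 8 + 1 = 9)
d(C, r) = 7 + C + r
-55224 + (208 + sqrt(-17 + 21)*d(z, -14)) = -55224 + (208 + sqrt(-17 + 21)*(7 + 9 - 14)) = -55224 + (208 + sqrt(4)*2) = -55224 + (208 + 2*2) = -55224 + (208 + 4) = -55224 + 212 = -55012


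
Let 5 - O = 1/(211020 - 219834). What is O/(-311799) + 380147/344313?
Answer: 116078159703391/105137749139202 ≈ 1.1041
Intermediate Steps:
O = 44071/8814 (O = 5 - 1/(211020 - 219834) = 5 - 1/(-8814) = 5 - 1*(-1/8814) = 5 + 1/8814 = 44071/8814 ≈ 5.0001)
O/(-311799) + 380147/344313 = (44071/8814)/(-311799) + 380147/344313 = (44071/8814)*(-1/311799) + 380147*(1/344313) = -44071/2748196386 + 380147/344313 = 116078159703391/105137749139202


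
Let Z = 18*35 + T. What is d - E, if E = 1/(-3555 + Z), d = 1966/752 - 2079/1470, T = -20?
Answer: 9304709/7751240 ≈ 1.2004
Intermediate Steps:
d = 15793/13160 (d = 1966*(1/752) - 2079*1/1470 = 983/376 - 99/70 = 15793/13160 ≈ 1.2001)
Z = 610 (Z = 18*35 - 20 = 630 - 20 = 610)
E = -1/2945 (E = 1/(-3555 + 610) = 1/(-2945) = -1/2945 ≈ -0.00033956)
d - E = 15793/13160 - 1*(-1/2945) = 15793/13160 + 1/2945 = 9304709/7751240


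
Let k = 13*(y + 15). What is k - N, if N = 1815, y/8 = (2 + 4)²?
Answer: 2124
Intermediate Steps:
y = 288 (y = 8*(2 + 4)² = 8*6² = 8*36 = 288)
k = 3939 (k = 13*(288 + 15) = 13*303 = 3939)
k - N = 3939 - 1*1815 = 3939 - 1815 = 2124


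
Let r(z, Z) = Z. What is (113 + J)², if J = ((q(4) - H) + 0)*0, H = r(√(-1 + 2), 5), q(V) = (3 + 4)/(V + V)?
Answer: 12769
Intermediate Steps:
q(V) = 7/(2*V) (q(V) = 7/((2*V)) = 7*(1/(2*V)) = 7/(2*V))
H = 5
J = 0 (J = (((7/2)/4 - 1*5) + 0)*0 = (((7/2)*(¼) - 5) + 0)*0 = ((7/8 - 5) + 0)*0 = (-33/8 + 0)*0 = -33/8*0 = 0)
(113 + J)² = (113 + 0)² = 113² = 12769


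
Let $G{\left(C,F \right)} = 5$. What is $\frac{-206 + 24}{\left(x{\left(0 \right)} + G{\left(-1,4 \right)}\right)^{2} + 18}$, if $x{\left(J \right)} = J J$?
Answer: $- \frac{182}{43} \approx -4.2326$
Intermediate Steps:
$x{\left(J \right)} = J^{2}$
$\frac{-206 + 24}{\left(x{\left(0 \right)} + G{\left(-1,4 \right)}\right)^{2} + 18} = \frac{-206 + 24}{\left(0^{2} + 5\right)^{2} + 18} = - \frac{182}{\left(0 + 5\right)^{2} + 18} = - \frac{182}{5^{2} + 18} = - \frac{182}{25 + 18} = - \frac{182}{43}$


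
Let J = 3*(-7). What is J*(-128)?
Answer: 2688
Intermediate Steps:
J = -21
J*(-128) = -21*(-128) = 2688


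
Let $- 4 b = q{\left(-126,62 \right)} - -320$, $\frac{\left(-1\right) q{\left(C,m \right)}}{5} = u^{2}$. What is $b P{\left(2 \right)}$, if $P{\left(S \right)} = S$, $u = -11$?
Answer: $\frac{285}{2} \approx 142.5$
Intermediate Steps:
$q{\left(C,m \right)} = -605$ ($q{\left(C,m \right)} = - 5 \left(-11\right)^{2} = \left(-5\right) 121 = -605$)
$b = \frac{285}{4}$ ($b = - \frac{-605 - -320}{4} = - \frac{-605 + 320}{4} = \left(- \frac{1}{4}\right) \left(-285\right) = \frac{285}{4} \approx 71.25$)
$b P{\left(2 \right)} = \frac{285}{4} \cdot 2 = \frac{285}{2}$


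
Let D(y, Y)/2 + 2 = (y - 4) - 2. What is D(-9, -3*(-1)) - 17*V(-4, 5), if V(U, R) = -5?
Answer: 51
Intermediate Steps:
D(y, Y) = -16 + 2*y (D(y, Y) = -4 + 2*((y - 4) - 2) = -4 + 2*((-4 + y) - 2) = -4 + 2*(-6 + y) = -4 + (-12 + 2*y) = -16 + 2*y)
D(-9, -3*(-1)) - 17*V(-4, 5) = (-16 + 2*(-9)) - 17*(-5) = (-16 - 18) + 85 = -34 + 85 = 51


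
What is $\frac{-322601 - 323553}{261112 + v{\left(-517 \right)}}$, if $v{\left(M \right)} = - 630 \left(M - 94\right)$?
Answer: $- \frac{323077}{323021} \approx -1.0002$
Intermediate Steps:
$v{\left(M \right)} = 59220 - 630 M$ ($v{\left(M \right)} = - 630 \left(-94 + M\right) = 59220 - 630 M$)
$\frac{-322601 - 323553}{261112 + v{\left(-517 \right)}} = \frac{-322601 - 323553}{261112 + \left(59220 - -325710\right)} = - \frac{646154}{261112 + \left(59220 + 325710\right)} = - \frac{646154}{261112 + 384930} = - \frac{646154}{646042} = \left(-646154\right) \frac{1}{646042} = - \frac{323077}{323021}$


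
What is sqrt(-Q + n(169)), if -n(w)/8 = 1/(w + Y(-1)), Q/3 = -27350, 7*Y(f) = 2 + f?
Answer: sqrt(449305541)/74 ≈ 286.44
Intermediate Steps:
Y(f) = 2/7 + f/7 (Y(f) = (2 + f)/7 = 2/7 + f/7)
Q = -82050 (Q = 3*(-27350) = -82050)
n(w) = -8/(1/7 + w) (n(w) = -8/(w + (2/7 + (1/7)*(-1))) = -8/(w + (2/7 - 1/7)) = -8/(w + 1/7) = -8/(1/7 + w))
sqrt(-Q + n(169)) = sqrt(-1*(-82050) - 56/(1 + 7*169)) = sqrt(82050 - 56/(1 + 1183)) = sqrt(82050 - 56/1184) = sqrt(82050 - 56*1/1184) = sqrt(82050 - 7/148) = sqrt(12143393/148) = sqrt(449305541)/74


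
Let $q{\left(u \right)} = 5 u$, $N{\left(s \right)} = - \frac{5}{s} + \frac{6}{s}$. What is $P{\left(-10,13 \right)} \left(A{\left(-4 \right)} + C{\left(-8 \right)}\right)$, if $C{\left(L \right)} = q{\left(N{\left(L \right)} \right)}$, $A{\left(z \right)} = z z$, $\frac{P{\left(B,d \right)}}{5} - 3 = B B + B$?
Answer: $\frac{57195}{8} \approx 7149.4$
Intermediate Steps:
$P{\left(B,d \right)} = 15 + 5 B + 5 B^{2}$ ($P{\left(B,d \right)} = 15 + 5 \left(B B + B\right) = 15 + 5 \left(B^{2} + B\right) = 15 + 5 \left(B + B^{2}\right) = 15 + \left(5 B + 5 B^{2}\right) = 15 + 5 B + 5 B^{2}$)
$A{\left(z \right)} = z^{2}$
$N{\left(s \right)} = \frac{1}{s}$
$C{\left(L \right)} = \frac{5}{L}$
$P{\left(-10,13 \right)} \left(A{\left(-4 \right)} + C{\left(-8 \right)}\right) = \left(15 + 5 \left(-10\right) + 5 \left(-10\right)^{2}\right) \left(\left(-4\right)^{2} + \frac{5}{-8}\right) = \left(15 - 50 + 5 \cdot 100\right) \left(16 + 5 \left(- \frac{1}{8}\right)\right) = \left(15 - 50 + 500\right) \left(16 - \frac{5}{8}\right) = 465 \cdot \frac{123}{8} = \frac{57195}{8}$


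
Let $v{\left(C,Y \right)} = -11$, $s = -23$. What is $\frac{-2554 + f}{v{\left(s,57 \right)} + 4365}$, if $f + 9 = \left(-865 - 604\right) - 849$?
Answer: $- \frac{4881}{4354} \approx -1.121$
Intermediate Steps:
$f = -2327$ ($f = -9 - 2318 = -2327$)
$\frac{-2554 + f}{v{\left(s,57 \right)} + 4365} = \frac{-2554 - 2327}{-11 + 4365} = - \frac{4881}{4354}$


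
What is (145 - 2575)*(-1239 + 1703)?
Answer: -1127520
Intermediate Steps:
(145 - 2575)*(-1239 + 1703) = -2430*464 = -1127520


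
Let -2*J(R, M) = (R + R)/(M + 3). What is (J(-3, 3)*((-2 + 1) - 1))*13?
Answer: -13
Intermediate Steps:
J(R, M) = -R/(3 + M) (J(R, M) = -(R + R)/(2*(M + 3)) = -2*R/(2*(3 + M)) = -R/(3 + M))
(J(-3, 3)*((-2 + 1) - 1))*13 = ((-1*(-3)/(3 + 3))*((-2 + 1) - 1))*13 = ((-1*(-3)/6)*(-1 - 1))*13 = (-1*(-3)*⅙*(-2))*13 = ((½)*(-2))*13 = -1*13 = -13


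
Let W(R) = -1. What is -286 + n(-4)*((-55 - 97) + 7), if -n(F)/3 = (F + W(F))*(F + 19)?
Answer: -32911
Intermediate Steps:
n(F) = -3*(-1 + F)*(19 + F) (n(F) = -3*(F - 1)*(F + 19) = -3*(-1 + F)*(19 + F))
-286 + n(-4)*((-55 - 97) + 7) = -286 + (57 - 54*(-4) - 3*(-4)²)*((-55 - 97) + 7) = -286 + (57 + 216 - 3*16)*(-152 + 7) = -286 + (57 + 216 - 48)*(-145) = -286 + 225*(-145) = -286 - 32625 = -32911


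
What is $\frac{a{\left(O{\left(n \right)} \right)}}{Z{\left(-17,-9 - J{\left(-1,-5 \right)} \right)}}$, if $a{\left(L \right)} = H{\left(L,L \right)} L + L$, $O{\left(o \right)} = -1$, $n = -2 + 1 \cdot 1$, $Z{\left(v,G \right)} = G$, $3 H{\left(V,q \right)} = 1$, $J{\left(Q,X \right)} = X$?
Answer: $\frac{1}{3} \approx 0.33333$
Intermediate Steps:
$H{\left(V,q \right)} = \frac{1}{3}$ ($H{\left(V,q \right)} = \frac{1}{3} \cdot 1 = \frac{1}{3}$)
$n = -1$ ($n = -2 + 1 = -1$)
$a{\left(L \right)} = \frac{4 L}{3}$ ($a{\left(L \right)} = \frac{L}{3} + L = \frac{4 L}{3}$)
$\frac{a{\left(O{\left(n \right)} \right)}}{Z{\left(-17,-9 - J{\left(-1,-5 \right)} \right)}} = \frac{\frac{4}{3} \left(-1\right)}{-9 - -5} = - \frac{4}{3 \left(-9 + 5\right)} = - \frac{4}{3 \left(-4\right)} = \left(- \frac{4}{3}\right) \left(- \frac{1}{4}\right) = \frac{1}{3}$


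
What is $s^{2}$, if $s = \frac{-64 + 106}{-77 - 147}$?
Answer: $\frac{9}{256} \approx 0.035156$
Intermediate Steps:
$s = - \frac{3}{16}$ ($s = \frac{42}{-224} = 42 \left(- \frac{1}{224}\right) = - \frac{3}{16} \approx -0.1875$)
$s^{2} = \left(- \frac{3}{16}\right)^{2} = \frac{9}{256}$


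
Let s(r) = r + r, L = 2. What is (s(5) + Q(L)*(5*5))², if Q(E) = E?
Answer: 3600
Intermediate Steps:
s(r) = 2*r
(s(5) + Q(L)*(5*5))² = (2*5 + 2*(5*5))² = (10 + 2*25)² = (10 + 50)² = 60² = 3600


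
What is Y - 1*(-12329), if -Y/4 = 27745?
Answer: -98651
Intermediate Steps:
Y = -110980 (Y = -4*27745 = -110980)
Y - 1*(-12329) = -110980 - 1*(-12329) = -110980 + 12329 = -98651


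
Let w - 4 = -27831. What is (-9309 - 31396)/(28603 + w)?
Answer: -40705/776 ≈ -52.455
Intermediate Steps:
w = -27827 (w = 4 - 27831 = -27827)
(-9309 - 31396)/(28603 + w) = (-9309 - 31396)/(28603 - 27827) = -40705/776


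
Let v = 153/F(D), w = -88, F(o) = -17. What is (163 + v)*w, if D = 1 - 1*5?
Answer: -13552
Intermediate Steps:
D = -4 (D = 1 - 5 = -4)
v = -9 (v = 153/(-17) = 153*(-1/17) = -9)
(163 + v)*w = (163 - 9)*(-88) = 154*(-88) = -13552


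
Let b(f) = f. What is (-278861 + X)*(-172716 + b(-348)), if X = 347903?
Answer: -11948684688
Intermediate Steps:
(-278861 + X)*(-172716 + b(-348)) = (-278861 + 347903)*(-172716 - 348) = 69042*(-173064) = -11948684688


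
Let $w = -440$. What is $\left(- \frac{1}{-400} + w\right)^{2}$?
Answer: $\frac{30975648001}{160000} \approx 1.936 \cdot 10^{5}$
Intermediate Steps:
$\left(- \frac{1}{-400} + w\right)^{2} = \left(- \frac{1}{-400} - 440\right)^{2} = \left(\left(-1\right) \left(- \frac{1}{400}\right) - 440\right)^{2} = \left(\frac{1}{400} - 440\right)^{2} = \left(- \frac{175999}{400}\right)^{2} = \frac{30975648001}{160000}$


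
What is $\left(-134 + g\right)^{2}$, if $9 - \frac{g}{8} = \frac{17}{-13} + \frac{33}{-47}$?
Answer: $\frac{787251364}{373321} \approx 2108.8$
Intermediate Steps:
$g = \frac{53816}{611}$ ($g = 72 - 8 \left(\frac{17}{-13} + \frac{33}{-47}\right) = 72 - 8 \left(17 \left(- \frac{1}{13}\right) + 33 \left(- \frac{1}{47}\right)\right) = 72 - 8 \left(- \frac{17}{13} - \frac{33}{47}\right) = 72 - - \frac{9824}{611} = 72 + \frac{9824}{611} = \frac{53816}{611} \approx 88.079$)
$\left(-134 + g\right)^{2} = \left(-134 + \frac{53816}{611}\right)^{2} = \left(- \frac{28058}{611}\right)^{2} = \frac{787251364}{373321}$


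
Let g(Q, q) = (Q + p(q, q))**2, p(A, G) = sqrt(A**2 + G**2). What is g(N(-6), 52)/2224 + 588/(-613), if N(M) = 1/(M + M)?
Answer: 289065061/196316928 - 13*sqrt(2)/3336 ≈ 1.4669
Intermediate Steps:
N(M) = 1/(2*M)
g(Q, q) = (Q + sqrt(2)*sqrt(q**2))**2 (g(Q, q) = (Q + sqrt(q**2 + q**2))**2 = (Q + sqrt(2*q**2))**2 = (Q + sqrt(2)*sqrt(q**2))**2)
g(N(-6), 52)/2224 + 588/(-613) = ((1/2)/(-6) + sqrt(2)*sqrt(52**2))**2/2224 + 588/(-613) = ((1/2)*(-1/6) + sqrt(2)*sqrt(2704))**2*(1/2224) + 588*(-1/613) = (-1/12 + sqrt(2)*52)**2*(1/2224) - 588/613 = (-1/12 + 52*sqrt(2))**2*(1/2224) - 588/613 = (-1/12 + 52*sqrt(2))**2/2224 - 588/613 = -588/613 + (-1/12 + 52*sqrt(2))**2/2224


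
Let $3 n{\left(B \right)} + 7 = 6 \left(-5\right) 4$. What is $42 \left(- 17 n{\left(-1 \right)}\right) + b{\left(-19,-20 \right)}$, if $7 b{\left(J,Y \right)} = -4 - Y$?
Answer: $\frac{211598}{7} \approx 30228.0$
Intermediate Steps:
$b{\left(J,Y \right)} = - \frac{4}{7} - \frac{Y}{7}$ ($b{\left(J,Y \right)} = \frac{-4 - Y}{7} = - \frac{4}{7} - \frac{Y}{7}$)
$n{\left(B \right)} = - \frac{127}{3}$ ($n{\left(B \right)} = - \frac{7}{3} + \frac{6 \left(-5\right) 4}{3} = - \frac{7}{3} + \frac{\left(-30\right) 4}{3} = - \frac{7}{3} + \frac{1}{3} \left(-120\right) = - \frac{7}{3} - 40 = - \frac{127}{3}$)
$42 \left(- 17 n{\left(-1 \right)}\right) + b{\left(-19,-20 \right)} = 42 \left(\left(-17\right) \left(- \frac{127}{3}\right)\right) - - \frac{16}{7} = 42 \cdot \frac{2159}{3} + \left(- \frac{4}{7} + \frac{20}{7}\right) = 30226 + \frac{16}{7} = \frac{211598}{7}$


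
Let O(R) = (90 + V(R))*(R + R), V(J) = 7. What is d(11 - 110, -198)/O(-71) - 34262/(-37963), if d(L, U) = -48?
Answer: 236873506/261451181 ≈ 0.90600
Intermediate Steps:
O(R) = 194*R (O(R) = (90 + 7)*(R + R) = 97*(2*R) = 194*R)
d(11 - 110, -198)/O(-71) - 34262/(-37963) = -48/(194*(-71)) - 34262/(-37963) = -48/(-13774) - 34262*(-1/37963) = -48*(-1/13774) + 34262/37963 = 24/6887 + 34262/37963 = 236873506/261451181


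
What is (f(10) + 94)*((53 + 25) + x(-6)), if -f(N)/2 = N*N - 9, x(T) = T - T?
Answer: -6864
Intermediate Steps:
x(T) = 0
f(N) = 18 - 2*N² (f(N) = -2*(N*N - 9) = -2*(N² - 9) = -2*(-9 + N²) = 18 - 2*N²)
(f(10) + 94)*((53 + 25) + x(-6)) = ((18 - 2*10²) + 94)*((53 + 25) + 0) = ((18 - 2*100) + 94)*(78 + 0) = ((18 - 200) + 94)*78 = (-182 + 94)*78 = -88*78 = -6864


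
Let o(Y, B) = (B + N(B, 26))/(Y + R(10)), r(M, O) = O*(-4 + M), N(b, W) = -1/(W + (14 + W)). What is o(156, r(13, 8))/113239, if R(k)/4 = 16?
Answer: 4751/1644230280 ≈ 2.8895e-6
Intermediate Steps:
R(k) = 64 (R(k) = 4*16 = 64)
N(b, W) = -1/(14 + 2*W)
o(Y, B) = (-1/66 + B)/(64 + Y) (o(Y, B) = (B - 1/(14 + 2*26))/(Y + 64) = (B - 1/(14 + 52))/(64 + Y) = (B - 1/66)/(64 + Y) = (-1/66 + B)/(64 + Y))
o(156, r(13, 8))/113239 = ((-1/66 + 8*(-4 + 13))/(64 + 156))/113239 = ((-1/66 + 8*9)/220)*(1/113239) = ((-1/66 + 72)/220)*(1/113239) = ((1/220)*(4751/66))*(1/113239) = (4751/14520)*(1/113239) = 4751/1644230280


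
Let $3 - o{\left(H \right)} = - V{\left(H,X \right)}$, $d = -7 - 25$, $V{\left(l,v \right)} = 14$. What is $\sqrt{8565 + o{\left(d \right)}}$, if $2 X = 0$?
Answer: $\sqrt{8582} \approx 92.639$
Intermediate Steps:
$X = 0$ ($X = \frac{1}{2} \cdot 0 = 0$)
$d = -32$ ($d = -7 - 25 = -32$)
$o{\left(H \right)} = 17$ ($o{\left(H \right)} = 3 - \left(-1\right) 14 = 3 - -14 = 3 + 14 = 17$)
$\sqrt{8565 + o{\left(d \right)}} = \sqrt{8565 + 17} = \sqrt{8582}$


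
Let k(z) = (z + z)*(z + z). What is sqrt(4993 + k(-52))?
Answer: sqrt(15809) ≈ 125.73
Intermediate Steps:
k(z) = 4*z**2 (k(z) = (2*z)*(2*z) = 4*z**2)
sqrt(4993 + k(-52)) = sqrt(4993 + 4*(-52)**2) = sqrt(4993 + 4*2704) = sqrt(4993 + 10816) = sqrt(15809)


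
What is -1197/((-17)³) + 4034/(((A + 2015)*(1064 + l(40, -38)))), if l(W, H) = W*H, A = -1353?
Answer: 170760871/741548568 ≈ 0.23028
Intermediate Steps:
l(W, H) = H*W
-1197/((-17)³) + 4034/(((A + 2015)*(1064 + l(40, -38)))) = -1197/((-17)³) + 4034/(((-1353 + 2015)*(1064 - 38*40))) = -1197/(-4913) + 4034/((662*(1064 - 1520))) = -1197*(-1/4913) + 4034/((662*(-456))) = 1197/4913 + 4034/(-301872) = 1197/4913 + 4034*(-1/301872) = 1197/4913 - 2017/150936 = 170760871/741548568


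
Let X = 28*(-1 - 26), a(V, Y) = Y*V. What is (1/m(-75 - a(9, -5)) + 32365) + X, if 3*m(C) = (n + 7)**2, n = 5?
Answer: 1517233/48 ≈ 31609.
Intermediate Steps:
a(V, Y) = V*Y
X = -756 (X = 28*(-27) = -756)
m(C) = 48 (m(C) = (5 + 7)**2/3 = (1/3)*12**2 = (1/3)*144 = 48)
(1/m(-75 - a(9, -5)) + 32365) + X = (1/48 + 32365) - 756 = 1553521/48 - 756 = 1517233/48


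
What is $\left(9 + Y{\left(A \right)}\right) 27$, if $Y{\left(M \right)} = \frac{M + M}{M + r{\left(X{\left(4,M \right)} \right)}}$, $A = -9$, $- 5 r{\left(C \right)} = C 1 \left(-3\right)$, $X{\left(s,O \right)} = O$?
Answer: $\frac{1107}{4} \approx 276.75$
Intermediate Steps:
$r{\left(C \right)} = \frac{3 C}{5}$ ($r{\left(C \right)} = - \frac{C 1 \left(-3\right)}{5} = - \frac{C \left(-3\right)}{5} = - \frac{\left(-3\right) C}{5} = \frac{3 C}{5}$)
$Y{\left(M \right)} = \frac{5}{4}$ ($Y{\left(M \right)} = \frac{M + M}{M + \frac{3 M}{5}} = \frac{2 M}{\frac{8}{5} M} = 2 M \frac{5}{8 M} = \frac{5}{4}$)
$\left(9 + Y{\left(A \right)}\right) 27 = \left(9 + \frac{5}{4}\right) 27 = \frac{41}{4} \cdot 27 = \frac{1107}{4}$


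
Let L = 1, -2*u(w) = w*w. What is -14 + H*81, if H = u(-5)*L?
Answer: -2053/2 ≈ -1026.5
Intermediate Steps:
u(w) = -w**2/2 (u(w) = -w*w/2 = -w**2/2)
H = -25/2 (H = -1/2*(-5)**2*1 = -1/2*25*1 = -25/2*1 = -25/2 ≈ -12.500)
-14 + H*81 = -14 - 25/2*81 = -14 - 2025/2 = -2053/2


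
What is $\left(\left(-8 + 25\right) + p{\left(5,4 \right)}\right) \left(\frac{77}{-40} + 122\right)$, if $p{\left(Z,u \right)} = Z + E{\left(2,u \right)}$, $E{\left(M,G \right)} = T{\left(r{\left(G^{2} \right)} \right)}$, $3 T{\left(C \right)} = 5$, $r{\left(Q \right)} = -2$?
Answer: $\frac{113671}{40} \approx 2841.8$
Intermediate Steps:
$T{\left(C \right)} = \frac{5}{3}$ ($T{\left(C \right)} = \frac{1}{3} \cdot 5 = \frac{5}{3}$)
$E{\left(M,G \right)} = \frac{5}{3}$
$p{\left(Z,u \right)} = \frac{5}{3} + Z$ ($p{\left(Z,u \right)} = Z + \frac{5}{3} = \frac{5}{3} + Z$)
$\left(\left(-8 + 25\right) + p{\left(5,4 \right)}\right) \left(\frac{77}{-40} + 122\right) = \left(\left(-8 + 25\right) + \left(\frac{5}{3} + 5\right)\right) \left(\frac{77}{-40} + 122\right) = \left(17 + \frac{20}{3}\right) \left(77 \left(- \frac{1}{40}\right) + 122\right) = \frac{71 \left(- \frac{77}{40} + 122\right)}{3} = \frac{71}{3} \cdot \frac{4803}{40} = \frac{113671}{40}$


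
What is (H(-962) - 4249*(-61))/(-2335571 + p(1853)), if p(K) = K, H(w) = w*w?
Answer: -1184633/2333718 ≈ -0.50762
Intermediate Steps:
H(w) = w²
(H(-962) - 4249*(-61))/(-2335571 + p(1853)) = ((-962)² - 4249*(-61))/(-2335571 + 1853) = (925444 + 259189)/(-2333718) = 1184633*(-1/2333718) = -1184633/2333718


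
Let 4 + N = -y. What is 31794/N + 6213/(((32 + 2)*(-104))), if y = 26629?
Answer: -277894413/94174288 ≈ -2.9509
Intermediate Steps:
N = -26633 (N = -4 - 1*26629 = -4 - 26629 = -26633)
31794/N + 6213/(((32 + 2)*(-104))) = 31794/(-26633) + 6213/(((32 + 2)*(-104))) = 31794*(-1/26633) + 6213/((34*(-104))) = -31794/26633 + 6213/(-3536) = -31794/26633 + 6213*(-1/3536) = -31794/26633 - 6213/3536 = -277894413/94174288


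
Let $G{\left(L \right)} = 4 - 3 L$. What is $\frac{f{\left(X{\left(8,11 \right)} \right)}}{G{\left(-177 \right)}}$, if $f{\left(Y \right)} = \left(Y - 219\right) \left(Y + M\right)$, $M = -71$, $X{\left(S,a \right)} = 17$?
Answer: $\frac{10908}{535} \approx 20.389$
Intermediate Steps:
$f{\left(Y \right)} = \left(-219 + Y\right) \left(-71 + Y\right)$ ($f{\left(Y \right)} = \left(Y - 219\right) \left(Y - 71\right) = \left(-219 + Y\right) \left(-71 + Y\right)$)
$\frac{f{\left(X{\left(8,11 \right)} \right)}}{G{\left(-177 \right)}} = \frac{15549 + 17^{2} - 4930}{4 - -531} = \frac{15549 + 289 - 4930}{4 + 531} = \frac{10908}{535}$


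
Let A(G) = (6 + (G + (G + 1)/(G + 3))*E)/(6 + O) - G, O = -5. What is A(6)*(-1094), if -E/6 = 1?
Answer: 133468/3 ≈ 44489.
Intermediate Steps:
E = -6 (E = -6*1 = -6)
A(G) = 6 - 7*G - 6*(1 + G)/(3 + G) (A(G) = (6 + (G + (G + 1)/(G + 3))*(-6))/(6 - 5) - G = (6 + (G + (1 + G)/(3 + G))*(-6))/1 - G = (6 + (G + (1 + G)/(3 + G))*(-6))*1 - G = (6 + (-6*G - 6*(1 + G)/(3 + G)))*1 - G = (6 - 6*G - 6*(1 + G)/(3 + G))*1 - G = (6 - 6*G - 6*(1 + G)/(3 + G)) - G = 6 - 7*G - 6*(1 + G)/(3 + G))
A(6)*(-1094) = ((12 - 21*6 - 7*6²)/(3 + 6))*(-1094) = ((12 - 126 - 7*36)/9)*(-1094) = ((12 - 126 - 252)/9)*(-1094) = ((⅑)*(-366))*(-1094) = -122/3*(-1094) = 133468/3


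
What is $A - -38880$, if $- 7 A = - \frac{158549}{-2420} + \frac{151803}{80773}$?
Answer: $\frac{4835101907633}{124390420} \approx 38870.0$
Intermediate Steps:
$A = - \frac{1197621967}{124390420}$ ($A = - \frac{- \frac{158549}{-2420} + \frac{151803}{80773}}{7} = - \frac{\left(-158549\right) \left(- \frac{1}{2420}\right) + 151803 \cdot \frac{1}{80773}}{7} = - \frac{\frac{158549}{2420} + \frac{151803}{80773}}{7} = \left(- \frac{1}{7}\right) \frac{1197621967}{17770060} = - \frac{1197621967}{124390420} \approx -9.6279$)
$A - -38880 = - \frac{1197621967}{124390420} - -38880 = - \frac{1197621967}{124390420} + 38880 = \frac{4835101907633}{124390420}$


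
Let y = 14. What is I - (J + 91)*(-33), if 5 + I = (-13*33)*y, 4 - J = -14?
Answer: -2414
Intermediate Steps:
J = 18 (J = 4 - 1*(-14) = 4 + 14 = 18)
I = -6011 (I = -5 - 13*33*14 = -5 - 429*14 = -5 - 6006 = -6011)
I - (J + 91)*(-33) = -6011 - (18 + 91)*(-33) = -6011 - 109*(-33) = -6011 - 1*(-3597) = -6011 + 3597 = -2414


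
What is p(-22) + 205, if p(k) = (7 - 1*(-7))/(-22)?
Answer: 2248/11 ≈ 204.36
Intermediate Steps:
p(k) = -7/11 (p(k) = (7 + 7)*(-1/22) = 14*(-1/22) = -7/11)
p(-22) + 205 = -7/11 + 205 = 2248/11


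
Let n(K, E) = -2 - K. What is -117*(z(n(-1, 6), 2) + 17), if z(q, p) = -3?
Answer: -1638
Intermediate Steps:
-117*(z(n(-1, 6), 2) + 17) = -117*(-3 + 17) = -117*14 = -1638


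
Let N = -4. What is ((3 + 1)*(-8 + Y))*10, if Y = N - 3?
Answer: -600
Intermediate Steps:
Y = -7 (Y = -4 - 3 = -7)
((3 + 1)*(-8 + Y))*10 = ((3 + 1)*(-8 - 7))*10 = (4*(-15))*10 = -60*10 = -600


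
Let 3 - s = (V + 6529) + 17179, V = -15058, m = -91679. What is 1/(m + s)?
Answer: -1/100326 ≈ -9.9675e-6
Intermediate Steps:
s = -8647 (s = 3 - ((-15058 + 6529) + 17179) = 3 - (-8529 + 17179) = 3 - 1*8650 = 3 - 8650 = -8647)
1/(m + s) = 1/(-91679 - 8647) = 1/(-100326) = -1/100326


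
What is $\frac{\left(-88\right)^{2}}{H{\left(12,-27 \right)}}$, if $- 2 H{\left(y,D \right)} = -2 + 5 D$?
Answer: $\frac{15488}{137} \approx 113.05$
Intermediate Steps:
$H{\left(y,D \right)} = 1 - \frac{5 D}{2}$ ($H{\left(y,D \right)} = - \frac{-2 + 5 D}{2} = 1 - \frac{5 D}{2}$)
$\frac{\left(-88\right)^{2}}{H{\left(12,-27 \right)}} = \frac{\left(-88\right)^{2}}{1 - - \frac{135}{2}} = \frac{7744}{1 + \frac{135}{2}} = \frac{7744}{\frac{137}{2}} = 7744 \cdot \frac{2}{137} = \frac{15488}{137}$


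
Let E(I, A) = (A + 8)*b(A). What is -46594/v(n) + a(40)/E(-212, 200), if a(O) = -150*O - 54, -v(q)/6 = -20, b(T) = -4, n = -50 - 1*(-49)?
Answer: -2377483/6240 ≈ -381.01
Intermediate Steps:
n = -1 (n = -50 + 49 = -1)
v(q) = 120 (v(q) = -6*(-20) = 120)
a(O) = -54 - 150*O
E(I, A) = -32 - 4*A (E(I, A) = (A + 8)*(-4) = (8 + A)*(-4) = -32 - 4*A)
-46594/v(n) + a(40)/E(-212, 200) = -46594/120 + (-54 - 150*40)/(-32 - 4*200) = -46594*1/120 + (-54 - 6000)/(-32 - 800) = -23297/60 - 6054/(-832) = -23297/60 - 6054*(-1/832) = -23297/60 + 3027/416 = -2377483/6240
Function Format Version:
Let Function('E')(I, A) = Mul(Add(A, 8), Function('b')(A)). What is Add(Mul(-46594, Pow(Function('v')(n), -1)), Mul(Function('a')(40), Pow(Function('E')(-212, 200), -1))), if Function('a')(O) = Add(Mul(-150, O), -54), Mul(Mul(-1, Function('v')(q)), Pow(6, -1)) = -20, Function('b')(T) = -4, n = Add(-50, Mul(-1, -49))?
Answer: Rational(-2377483, 6240) ≈ -381.01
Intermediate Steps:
n = -1 (n = Add(-50, 49) = -1)
Function('v')(q) = 120 (Function('v')(q) = Mul(-6, -20) = 120)
Function('a')(O) = Add(-54, Mul(-150, O))
Function('E')(I, A) = Add(-32, Mul(-4, A)) (Function('E')(I, A) = Mul(Add(A, 8), -4) = Mul(Add(8, A), -4) = Add(-32, Mul(-4, A)))
Add(Mul(-46594, Pow(Function('v')(n), -1)), Mul(Function('a')(40), Pow(Function('E')(-212, 200), -1))) = Add(Mul(-46594, Pow(120, -1)), Mul(Add(-54, Mul(-150, 40)), Pow(Add(-32, Mul(-4, 200)), -1))) = Add(Mul(-46594, Rational(1, 120)), Mul(Add(-54, -6000), Pow(Add(-32, -800), -1))) = Add(Rational(-23297, 60), Mul(-6054, Pow(-832, -1))) = Add(Rational(-23297, 60), Mul(-6054, Rational(-1, 832))) = Add(Rational(-23297, 60), Rational(3027, 416)) = Rational(-2377483, 6240)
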